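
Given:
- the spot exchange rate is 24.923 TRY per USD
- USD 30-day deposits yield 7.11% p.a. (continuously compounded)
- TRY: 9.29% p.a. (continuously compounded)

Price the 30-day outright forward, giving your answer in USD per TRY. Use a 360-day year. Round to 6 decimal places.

T = 30/360 years.
TRY accumulates by e^(0.0929×30/360) = 1.0077717.
USD growth factor: e^(0.0711×30/360) = 1.0059426.
Forward (TRY per USD) = 24.923 × 1.0077717 / 1.0059426 = 24.96832.
Invert for USD per TRY: 1 / 24.96832 = 0.040051.

0.040051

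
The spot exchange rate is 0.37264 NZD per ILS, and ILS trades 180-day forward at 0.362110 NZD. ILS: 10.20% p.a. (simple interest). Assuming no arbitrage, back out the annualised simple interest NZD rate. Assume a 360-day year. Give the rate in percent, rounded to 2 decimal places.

4.26%

T = 180/360 years.
By CIP, F/S equals the NZD-to-ILS growth ratio: 0.36211/0.37264 = 0.9717422.
ILS growth factor: 1 + 0.1020×180/360 = 1.051000.
Hence g_NZD = 1.0213011.
(1.0213011 − 1)/T = 0.042602, i.e. 4.26%.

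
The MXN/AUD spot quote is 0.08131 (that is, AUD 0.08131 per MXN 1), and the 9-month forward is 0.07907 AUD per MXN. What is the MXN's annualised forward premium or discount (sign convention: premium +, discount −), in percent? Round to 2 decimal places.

-3.67%

T = 9/12 years.
MXN trades forward at -2.75489% vs spot over the period.
Annualise by dividing by T: -0.0275489 / (9/12) = -0.036732 → -3.67%.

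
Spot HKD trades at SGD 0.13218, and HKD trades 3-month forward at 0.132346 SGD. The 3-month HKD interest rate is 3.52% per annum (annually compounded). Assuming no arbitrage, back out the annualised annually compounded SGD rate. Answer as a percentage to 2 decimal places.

4.04%

T = 3/12 years.
CIP gives F = S · g_SGD/g_HKD, so g_SGD/g_HKD = 0.132346/0.13218 = 1.0012559.
The HKD side grows by (1 + 0.0352)^(3/12) = 1.0086862.
Hence g_SGD = 1.009953.
r = 1.009953^(12/3) − 1 = 0.040410 → 4.04%.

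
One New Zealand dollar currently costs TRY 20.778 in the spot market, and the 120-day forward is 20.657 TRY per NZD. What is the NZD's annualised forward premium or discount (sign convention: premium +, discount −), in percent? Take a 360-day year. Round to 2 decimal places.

T = 120/360 years.
NZD trades forward at -0.58235% vs spot over the period.
×(1/T) gives -1.75% p.a.

-1.75%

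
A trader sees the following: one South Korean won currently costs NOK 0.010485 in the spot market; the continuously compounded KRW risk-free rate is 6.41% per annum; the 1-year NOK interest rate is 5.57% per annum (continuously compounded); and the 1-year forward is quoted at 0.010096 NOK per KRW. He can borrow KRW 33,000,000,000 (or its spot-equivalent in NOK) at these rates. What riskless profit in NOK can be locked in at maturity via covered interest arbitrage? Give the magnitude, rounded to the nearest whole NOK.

T = 1 year.
Keep in KRW, deliver into the forward: 33,000,000,000·1.06619901333·0.010096 = NOK 355,223,392.87.
Swap to NOK now, deposit: 33,000,000,000·0.010485·1.05728045202 = NOK 365,824,322.80.
The quoted forward undervalues KRW, so borrow KRW, convert to NOK at spot, deposit the NOK at 5.57%, and buy KRW forward at 0.010096 to cover the loan.
The gap between the two covered legs is NOK 10,600,930.

NOK 10,600,930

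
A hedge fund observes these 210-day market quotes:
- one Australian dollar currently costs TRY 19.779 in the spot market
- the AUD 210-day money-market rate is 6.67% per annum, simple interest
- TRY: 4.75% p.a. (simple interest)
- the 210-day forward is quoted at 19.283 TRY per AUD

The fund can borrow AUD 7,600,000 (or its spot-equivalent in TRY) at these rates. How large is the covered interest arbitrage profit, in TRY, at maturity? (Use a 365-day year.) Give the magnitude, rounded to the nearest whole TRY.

T = 210/365 years.
Route A — deposit AUD, sell forward: 7,600,000 × 1.03837534247 × 19.283 = TRY 152,174,737.14.
Route B — convert at spot, deposit TRY: 7,600,000 × 19.779 × 1.02732876712 = TRY 154,428,471.20.
The quoted forward undervalues AUD, so borrow AUD, convert to TRY at spot, deposit the TRY at 4.75%, and buy AUD forward at 19.283 to cover the loan.
Arbitrage profit = |152,174,737.14 − 154,428,471.20| = TRY 2,253,734.

TRY 2,253,734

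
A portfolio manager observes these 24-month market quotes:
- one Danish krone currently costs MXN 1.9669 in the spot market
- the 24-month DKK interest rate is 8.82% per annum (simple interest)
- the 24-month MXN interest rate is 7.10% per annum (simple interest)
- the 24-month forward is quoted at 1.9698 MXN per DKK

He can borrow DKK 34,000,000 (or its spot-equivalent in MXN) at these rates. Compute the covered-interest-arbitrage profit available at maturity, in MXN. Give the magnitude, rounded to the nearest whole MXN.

MXN 2,416,479

T = 2 years.
Invest the DKK and cover forward: 34,000,000 × 1.176400 × 1.9698 = MXN 78,787,272.48.
Convert at spot and invest in MXN: 34,000,000 × 1.9669 × 1.142000 = MXN 76,370,793.20.
The quoted forward overvalues DKK, so borrow MXN, buy DKK at spot, deposit the DKK at 8.82%, and sell the proceeds forward at 1.9698.
The gap between the two covered legs is MXN 2,416,479.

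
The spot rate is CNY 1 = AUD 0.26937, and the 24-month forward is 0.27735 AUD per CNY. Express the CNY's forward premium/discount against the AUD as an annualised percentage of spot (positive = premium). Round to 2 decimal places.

+1.48%

T = 2 years.
CNY trades forward at +2.96247% vs spot over the period.
Per annum: 0.0296247 / 2 = 0.014812 = 1.48%.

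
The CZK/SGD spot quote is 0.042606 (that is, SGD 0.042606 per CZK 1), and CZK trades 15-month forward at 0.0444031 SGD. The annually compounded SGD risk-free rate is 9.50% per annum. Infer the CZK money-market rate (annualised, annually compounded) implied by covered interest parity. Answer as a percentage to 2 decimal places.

T = 15/12 years.
By CIP, F/S equals the SGD-to-CZK growth ratio: 0.0444031/0.042606 = 1.0421795.
The SGD side grows by (1 + 0.0950)^(15/12) = 1.120128.
Hence g_CZK = 1.0747937.
r = 1.0747937^(12/15) − 1 = 0.059400 → 5.94%.

5.94%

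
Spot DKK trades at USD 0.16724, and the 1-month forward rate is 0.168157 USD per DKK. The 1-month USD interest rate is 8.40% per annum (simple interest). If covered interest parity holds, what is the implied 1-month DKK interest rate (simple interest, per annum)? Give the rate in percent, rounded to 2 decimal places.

1.81%

T = 1/12 years.
CIP gives F = S · g_USD/g_DKK, so g_USD/g_DKK = 0.168157/0.16724 = 1.0054831.
The USD side grows by 1 + 0.0840×1/12 = 1.007000.
So the DKK growth factor = 1.0015086.
r = (1.0015086 − 1)/(1/12) = 0.018103 → 1.81%.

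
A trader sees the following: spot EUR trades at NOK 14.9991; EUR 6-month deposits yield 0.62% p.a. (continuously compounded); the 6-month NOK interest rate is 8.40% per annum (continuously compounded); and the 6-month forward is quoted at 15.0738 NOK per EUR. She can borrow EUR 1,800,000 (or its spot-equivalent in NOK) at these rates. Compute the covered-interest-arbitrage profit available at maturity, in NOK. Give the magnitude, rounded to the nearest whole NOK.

T = 6/12 years.
Route A — deposit EUR, sell forward: 1,800,000 × 1.00310481 × 15.0738 = NOK 27,217,082.31.
Route B — convert at spot, deposit NOK: 1,800,000 × 14.9991 × 1.0428944788 = NOK 28,156,461.44.
The quoted forward undervalues EUR, so borrow EUR, convert to NOK at spot, deposit the NOK at 8.40%, and buy EUR forward at 15.0738 to cover the loan.
Profit = 28,156,461.44 − 27,217,082.31 = NOK 939,379.

NOK 939,379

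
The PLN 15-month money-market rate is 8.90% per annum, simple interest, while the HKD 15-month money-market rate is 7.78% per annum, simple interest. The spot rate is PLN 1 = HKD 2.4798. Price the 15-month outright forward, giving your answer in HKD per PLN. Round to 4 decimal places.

T = 15/12 years.
HKD accumulates by 1 + 0.0778×15/12 = 1.097250.
PLN accumulates by 1 + 0.0890×15/12 = 1.111250.
So F = 2.4798 × 1.097250 / 1.111250 = 2.448558 (HKD/PLN).

2.4486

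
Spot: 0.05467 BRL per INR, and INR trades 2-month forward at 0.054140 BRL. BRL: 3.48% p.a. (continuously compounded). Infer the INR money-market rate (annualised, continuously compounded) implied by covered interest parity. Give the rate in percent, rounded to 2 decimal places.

T = 2/12 years.
F/S = 0.05414/0.05467 = 0.9903055 = (growth of BRL) / (growth of INR).
The BRL side grows by e^(0.0348×2/12) = 1.0058169.
That pins the INR growth at 1.0156632.
Take logs: ln 1.0156632 / (2/12) = 0.093251, so 9.33%.

9.33%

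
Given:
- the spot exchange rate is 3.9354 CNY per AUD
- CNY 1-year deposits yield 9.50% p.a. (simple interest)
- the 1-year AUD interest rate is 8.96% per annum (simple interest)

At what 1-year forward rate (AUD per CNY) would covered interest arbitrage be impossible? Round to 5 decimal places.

0.25285

T = 1 year.
CNY accumulates by 1 + 0.0950×1 = 1.095000.
AUD growth factor: 1 + 0.0896×1 = 1.089600.
So F = 3.9354 × 1.095000 / 1.089600 = 3.954904 (CNY/AUD).
Quoted the other way: 1/3.954904 = 0.25285 AUD per CNY.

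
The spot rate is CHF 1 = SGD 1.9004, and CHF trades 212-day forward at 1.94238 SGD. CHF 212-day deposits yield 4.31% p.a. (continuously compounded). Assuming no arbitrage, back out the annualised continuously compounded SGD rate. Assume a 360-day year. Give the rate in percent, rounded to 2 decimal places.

8.02%

T = 212/360 years.
F/S = 1.94238/1.9004 = 1.0220901 = (growth of SGD) / (growth of CHF).
CHF growth factor: e^(0.0431×212/360) = 1.025706.
Hence g_SGD = 1.0483639.
r = ln(1.0483639)/(212/360) = 0.080203 → 8.02%.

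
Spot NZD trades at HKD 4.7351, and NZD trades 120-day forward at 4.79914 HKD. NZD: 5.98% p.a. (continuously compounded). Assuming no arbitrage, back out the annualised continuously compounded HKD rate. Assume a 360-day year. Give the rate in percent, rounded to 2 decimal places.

T = 120/360 years.
CIP gives F = S · g_HKD/g_NZD, so g_HKD/g_NZD = 4.79914/4.7351 = 1.0135245.
NZD growth factor: e^(0.0598×120/360) = 1.0201333.
That pins the HKD growth at 1.0339301.
r = ln(1.0339301)/(120/360) = 0.100102 → 10.01%.

10.01%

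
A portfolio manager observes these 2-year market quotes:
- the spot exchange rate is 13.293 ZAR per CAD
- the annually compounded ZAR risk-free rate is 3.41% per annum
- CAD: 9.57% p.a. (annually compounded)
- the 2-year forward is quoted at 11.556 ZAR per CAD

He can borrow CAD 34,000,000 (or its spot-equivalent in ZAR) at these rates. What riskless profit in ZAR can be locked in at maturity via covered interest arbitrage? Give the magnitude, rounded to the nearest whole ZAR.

T = 2 years.
Invest the CAD and cover forward: 34,000,000 × 1.20055849 × 11.556 = ZAR 471,704,232.95.
Convert at spot and invest in ZAR: 34,000,000 × 13.293 × 1.06936281 = ZAR 483,311,354.33.
The quoted forward undervalues CAD, so borrow CAD, convert to ZAR at spot, deposit the ZAR at 3.41%, and buy CAD forward at 11.556 to cover the loan.
Profit = 483,311,354.33 − 471,704,232.95 = ZAR 11,607,121.

ZAR 11,607,121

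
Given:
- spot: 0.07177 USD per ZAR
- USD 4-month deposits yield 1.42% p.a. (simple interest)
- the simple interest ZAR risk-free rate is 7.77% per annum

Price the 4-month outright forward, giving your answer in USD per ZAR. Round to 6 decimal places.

T = 4/12 years.
USD accumulates by 1 + 0.0142×4/12 = 1.0047333.
ZAR accumulates by 1 + 0.0777×4/12 = 1.025900.
CIP: F = S · (grow USD)/(grow ZAR) = 0.07177 × 1.0047333/1.025900 = 0.07028922 USD per ZAR.

0.070289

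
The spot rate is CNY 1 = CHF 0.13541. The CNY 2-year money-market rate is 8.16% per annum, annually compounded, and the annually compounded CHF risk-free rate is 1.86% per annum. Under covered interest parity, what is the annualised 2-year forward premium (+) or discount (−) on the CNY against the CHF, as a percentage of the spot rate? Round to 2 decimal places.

T = 2 years.
No-arbitrage forward: 0.13541 × 1.037546 / 1.1698586 = 0.12009494 CHF/CNY.
Annualised premium = (F − S)/S × (1/T) = (0.12009494 − 0.13541)/0.13541 ÷ 2 = -5.66%.

-5.66%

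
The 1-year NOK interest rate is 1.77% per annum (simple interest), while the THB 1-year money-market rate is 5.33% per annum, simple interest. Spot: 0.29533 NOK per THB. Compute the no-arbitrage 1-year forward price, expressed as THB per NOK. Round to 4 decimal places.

3.5045

T = 1 year.
Growth of 1 NOK over T: 1 + 0.0177×1 = 1.017700.
Growth of 1 THB over T: 1 + 0.0533×1 = 1.053300.
CIP: F = S · (grow NOK)/(grow THB) = 0.29533 × 1.017700/1.053300 = 0.2853483 NOK per THB.
Quoted the other way: 1/0.2853483 = 3.5045 THB per NOK.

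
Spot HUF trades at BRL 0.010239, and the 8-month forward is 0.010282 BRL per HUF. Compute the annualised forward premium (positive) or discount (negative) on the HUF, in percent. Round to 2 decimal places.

+0.63%

T = 8/12 years.
HUF trades forward at +0.41996% vs spot over the period.
×(1/T) gives 0.63% p.a.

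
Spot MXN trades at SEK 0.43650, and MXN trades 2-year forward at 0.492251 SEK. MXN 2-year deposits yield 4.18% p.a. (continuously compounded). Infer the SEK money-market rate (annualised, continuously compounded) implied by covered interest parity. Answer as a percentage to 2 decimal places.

T = 2 years.
By CIP, F/S equals the SEK-to-MXN growth ratio: 0.492251/0.4365 = 1.1277228.
MXN growth factor: e^(0.0418×2) = 1.0871939.
So the SEK growth factor = 1.2260533.
r = ln(1.2260533)/2 = 0.101900 → 10.19%.

10.19%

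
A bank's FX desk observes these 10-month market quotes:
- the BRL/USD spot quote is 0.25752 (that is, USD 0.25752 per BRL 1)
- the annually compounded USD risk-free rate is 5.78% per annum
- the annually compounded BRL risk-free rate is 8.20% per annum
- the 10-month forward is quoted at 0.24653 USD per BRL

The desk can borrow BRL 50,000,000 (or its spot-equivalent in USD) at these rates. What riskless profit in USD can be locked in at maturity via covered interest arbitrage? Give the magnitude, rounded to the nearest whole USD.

T = 10/12 years.
Keep in BRL, deliver into the forward: 50,000,000·1.0678806504·0.24653 = USD 13,163,230.84.
Swap to USD now, deposit: 50,000,000·0.25752·1.0479397213 = USD 13,493,271.85.
The quoted forward undervalues BRL, so borrow BRL, convert to USD at spot, deposit the USD at 5.78%, and buy BRL forward at 0.24653 to cover the loan.
The gap between the two covered legs is USD 330,041.

USD 330,041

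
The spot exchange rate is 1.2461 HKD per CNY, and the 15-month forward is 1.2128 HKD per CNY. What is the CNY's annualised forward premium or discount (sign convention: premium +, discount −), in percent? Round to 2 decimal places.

-2.14%

T = 15/12 years.
CNY trades forward at -2.67234% vs spot over the period.
Per annum: -0.0267234 / (15/12) = -0.021379 = -2.14%.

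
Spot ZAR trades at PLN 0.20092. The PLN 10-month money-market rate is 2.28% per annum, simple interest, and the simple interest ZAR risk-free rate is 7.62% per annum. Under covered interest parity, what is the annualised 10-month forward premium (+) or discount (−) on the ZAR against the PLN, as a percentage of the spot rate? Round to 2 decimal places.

T = 10/12 years.
F = S · g_PLN/g_ZAR = 0.20092 × 1.019000/1.063500 = 0.19251291.
Annualised premium = (F − S)/S × (1/T) = (0.19251291 − 0.20092)/0.20092 ÷ (10/12) = -5.02%.

-5.02%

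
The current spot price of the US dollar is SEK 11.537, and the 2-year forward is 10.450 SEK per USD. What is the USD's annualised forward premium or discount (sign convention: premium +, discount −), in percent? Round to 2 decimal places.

-4.71%

T = 2 years.
Period premium: (10.450 − 11.537)/11.537 = -0.0942186.
Annualise by dividing by T: -0.0942186 / 2 = -0.047109 → -4.71%.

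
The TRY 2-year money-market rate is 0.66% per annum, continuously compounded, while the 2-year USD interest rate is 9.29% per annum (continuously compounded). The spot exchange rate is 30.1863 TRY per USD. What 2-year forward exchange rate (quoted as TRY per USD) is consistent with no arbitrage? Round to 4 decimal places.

25.4010

T = 2 years.
TRY accumulates by e^(0.0066×2) = 1.0132875.
USD accumulates by e^(0.0929×2) = 1.2041814.
Forward (TRY per USD) = 30.1863 × 1.0132875 / 1.2041814 = 25.400991.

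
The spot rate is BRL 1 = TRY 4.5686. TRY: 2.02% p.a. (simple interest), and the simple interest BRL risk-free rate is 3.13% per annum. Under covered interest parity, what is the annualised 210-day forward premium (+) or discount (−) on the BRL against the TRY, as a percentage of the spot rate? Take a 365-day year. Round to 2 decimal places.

-1.09%

T = 210/365 years.
F = S · g_TRY/g_BRL = 4.5686 × 1.0116219/1.0180082 = 4.5399397.
(F − S)/S ÷ T = (4.5399397 − 4.5686)/4.5686/(210/365) = -0.010904 → -1.09%.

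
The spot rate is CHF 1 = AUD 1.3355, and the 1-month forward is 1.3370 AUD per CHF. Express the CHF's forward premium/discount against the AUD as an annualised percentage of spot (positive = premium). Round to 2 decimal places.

+1.35%

T = 1/12 years.
Period premium: (1.3370 − 1.3355)/1.3355 = 0.0011232.
Annualise by dividing by T: 0.0011232 / (1/12) = 0.013478 → 1.35%.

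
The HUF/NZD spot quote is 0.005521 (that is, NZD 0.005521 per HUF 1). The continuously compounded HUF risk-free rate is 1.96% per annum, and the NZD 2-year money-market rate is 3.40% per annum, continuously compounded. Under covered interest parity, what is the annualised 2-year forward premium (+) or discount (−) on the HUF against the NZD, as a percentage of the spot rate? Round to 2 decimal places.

+1.46%

T = 2 years.
CIP forward (NZD per HUF) = 0.005521 × 1.0703653/1.0399785 = 0.005682316.
Annualised premium = (F − S)/S × (1/T) = (0.005682316 − 0.005521)/0.005521 ÷ 2 = 1.46%.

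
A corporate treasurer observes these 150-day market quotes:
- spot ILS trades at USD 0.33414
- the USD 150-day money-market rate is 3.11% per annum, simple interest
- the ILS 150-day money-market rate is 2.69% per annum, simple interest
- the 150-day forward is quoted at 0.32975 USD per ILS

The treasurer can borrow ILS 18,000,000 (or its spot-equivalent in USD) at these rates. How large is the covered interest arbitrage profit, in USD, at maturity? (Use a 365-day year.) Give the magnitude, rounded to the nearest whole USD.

USD 90,275

T = 150/365 years.
Keep in ILS, deliver into the forward: 18,000,000·1.011054795·0.32975 = USD 6,001,115.74.
Swap to USD now, deposit: 18,000,000·0.33414·1.012780822 = USD 6,091,390.51.
The quoted forward undervalues ILS, so borrow ILS, convert to USD at spot, deposit the USD at 3.11%, and buy ILS forward at 0.32975 to cover the loan.
Profit = 6,091,390.51 − 6,001,115.74 = USD 90,275.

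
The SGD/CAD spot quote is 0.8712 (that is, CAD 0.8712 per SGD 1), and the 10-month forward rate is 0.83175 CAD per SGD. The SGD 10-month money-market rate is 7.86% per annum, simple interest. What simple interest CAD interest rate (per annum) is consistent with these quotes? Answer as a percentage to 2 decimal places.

T = 10/12 years.
F/S = 0.83175/0.8712 = 0.9547176 = (growth of CAD) / (growth of SGD).
The SGD side grows by 1 + 0.0786×10/12 = 1.065500.
So the CAD growth factor = 1.0172516.
(1.0172516 − 1)/T = 0.020702, i.e. 2.07%.

2.07%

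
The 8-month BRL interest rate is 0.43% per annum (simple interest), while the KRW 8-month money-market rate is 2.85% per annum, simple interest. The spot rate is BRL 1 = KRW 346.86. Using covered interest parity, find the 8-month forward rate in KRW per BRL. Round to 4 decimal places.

352.4400

T = 8/12 years.
Growth of 1 KRW over T: 1 + 0.0285×8/12 = 1.019000.
BRL growth factor: 1 + 0.0043×8/12 = 1.002866667.
CIP: F = S · (grow KRW)/(grow BRL) = 346.86 × 1.019000/1.002866667 = 352.440012 KRW per BRL.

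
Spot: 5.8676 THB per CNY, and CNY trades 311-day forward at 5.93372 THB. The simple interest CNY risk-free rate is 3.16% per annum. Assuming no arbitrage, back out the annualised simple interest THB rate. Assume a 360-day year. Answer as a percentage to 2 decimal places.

T = 311/360 years.
By CIP, F/S equals the THB-to-CNY growth ratio: 5.93372/5.8676 = 1.0112687.
CNY growth factor: 1 + 0.0316×311/360 = 1.0272989.
So the THB growth factor = 1.0388752.
r = (1.0388752 − 1)/(311/360) = 0.045000 → 4.50%.

4.50%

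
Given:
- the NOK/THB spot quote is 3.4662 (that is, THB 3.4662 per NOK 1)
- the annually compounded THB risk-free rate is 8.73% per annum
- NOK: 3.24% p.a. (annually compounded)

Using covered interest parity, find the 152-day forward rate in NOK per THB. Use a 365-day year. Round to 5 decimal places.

0.28234

T = 152/365 years.
Growth of 1 THB over T: (1 + 0.0873)^(152/365) = 1.0354694.
NOK growth factor: (1 + 0.0324)^(152/365) = 1.0133672.
CIP: F = S · (grow THB)/(grow NOK) = 3.4662 × 1.0354694/1.0133672 = 3.541800 THB per NOK.
Invert for NOK per THB: 1 / 3.541800 = 0.28234.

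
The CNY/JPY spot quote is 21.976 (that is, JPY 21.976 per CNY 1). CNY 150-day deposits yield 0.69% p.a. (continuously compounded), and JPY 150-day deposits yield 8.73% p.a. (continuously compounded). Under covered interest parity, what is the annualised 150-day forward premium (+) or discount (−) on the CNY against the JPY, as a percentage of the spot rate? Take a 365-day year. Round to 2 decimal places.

+8.17%

T = 150/365 years.
F = S · g_JPY/g_CNY = 21.976 × 1.036528/1.0028396 = 22.714240.
Annualised premium = (F − S)/S × (1/T) = (22.714240 − 21.976)/21.976 ÷ (150/365) = 8.17%.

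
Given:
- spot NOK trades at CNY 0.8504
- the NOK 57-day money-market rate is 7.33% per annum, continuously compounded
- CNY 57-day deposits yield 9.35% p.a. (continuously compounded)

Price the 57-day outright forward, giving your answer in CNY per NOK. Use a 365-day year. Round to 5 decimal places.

T = 57/365 years.
CNY accumulates by e^(0.0935×57/365) = 1.0147085.
Growth of 1 NOK over T: e^(0.0733×57/365) = 1.0115126.
Forward (CNY per NOK) = 0.8504 × 1.0147085 / 1.0115126 = 0.8530869.

0.85309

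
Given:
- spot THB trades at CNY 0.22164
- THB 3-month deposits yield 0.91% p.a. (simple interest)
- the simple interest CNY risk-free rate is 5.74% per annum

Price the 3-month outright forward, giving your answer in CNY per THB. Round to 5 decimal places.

0.22431

T = 3/12 years.
CNY accumulates by 1 + 0.0574×3/12 = 1.014350.
THB accumulates by 1 + 0.0091×3/12 = 1.002275.
CIP: F = S · (grow CNY)/(grow THB) = 0.22164 × 1.014350/1.002275 = 0.2243102 CNY per THB.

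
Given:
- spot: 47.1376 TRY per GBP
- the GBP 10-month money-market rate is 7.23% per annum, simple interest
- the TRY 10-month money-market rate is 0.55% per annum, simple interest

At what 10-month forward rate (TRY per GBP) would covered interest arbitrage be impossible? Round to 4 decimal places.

T = 10/12 years.
TRY growth factor: 1 + 0.0055×10/12 = 1.00458333.
GBP accumulates by 1 + 0.0723×10/12 = 1.060250.
Forward (TRY per GBP) = 47.1376 × 1.00458333 / 1.060250 = 44.662718.

44.6627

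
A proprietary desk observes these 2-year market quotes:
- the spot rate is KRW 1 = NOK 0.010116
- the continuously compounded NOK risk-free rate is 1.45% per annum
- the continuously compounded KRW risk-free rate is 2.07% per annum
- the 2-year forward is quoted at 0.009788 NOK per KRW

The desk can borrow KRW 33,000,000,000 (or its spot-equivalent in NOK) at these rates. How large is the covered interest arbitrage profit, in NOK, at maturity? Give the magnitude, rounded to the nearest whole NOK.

NOK 6,993,720

T = 2 years.
Invest the KRW and cover forward: 33,000,000,000 × 1.04226892975 × 0.009788 = NOK 336,657,033.38.
Convert at spot and invest in NOK: 33,000,000,000 × 0.010116 × 1.02942459448 = NOK 343,650,753.53.
The quoted forward undervalues KRW, so borrow KRW, convert to NOK at spot, deposit the NOK at 1.45%, and buy KRW forward at 0.009788 to cover the loan.
The gap between the two covered legs is NOK 6,993,720.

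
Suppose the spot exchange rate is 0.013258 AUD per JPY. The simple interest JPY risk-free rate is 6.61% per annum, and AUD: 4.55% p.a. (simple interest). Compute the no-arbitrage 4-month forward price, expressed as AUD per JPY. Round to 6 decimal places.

T = 4/12 years.
AUD accumulates by 1 + 0.0455×4/12 = 1.0151667.
Growth of 1 JPY over T: 1 + 0.0661×4/12 = 1.0220333.
So F = 0.013258 × 1.0151667 / 1.0220333 = 0.01316893 (AUD/JPY).

0.013169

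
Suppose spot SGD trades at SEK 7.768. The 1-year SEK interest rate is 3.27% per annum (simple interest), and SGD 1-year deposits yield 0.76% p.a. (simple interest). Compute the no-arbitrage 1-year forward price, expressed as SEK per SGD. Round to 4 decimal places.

T = 1 year.
SEK accumulates by 1 + 0.0327×1 = 1.032700.
SGD accumulates by 1 + 0.0076×1 = 1.007600.
Forward (SEK per SGD) = 7.768 × 1.032700 / 1.007600 = 7.961506.

7.9615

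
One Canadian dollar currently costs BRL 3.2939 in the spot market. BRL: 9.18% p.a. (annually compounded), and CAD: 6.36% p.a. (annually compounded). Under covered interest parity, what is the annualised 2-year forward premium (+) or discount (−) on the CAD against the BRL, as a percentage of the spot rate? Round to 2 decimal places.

T = 2 years.
No-arbitrage forward: 3.2939 × 1.1920272 / 1.131245 = 3.4708824 BRL/CAD.
Annualised premium = (F − S)/S × (1/T) = (3.4708824 − 3.2939)/3.2939 ÷ 2 = 2.69%.

+2.69%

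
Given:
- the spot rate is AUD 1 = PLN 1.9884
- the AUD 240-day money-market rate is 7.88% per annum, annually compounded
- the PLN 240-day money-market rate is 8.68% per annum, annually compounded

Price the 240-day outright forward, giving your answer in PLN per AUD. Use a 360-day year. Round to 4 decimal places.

1.9982

T = 240/360 years.
PLN accumulates by (1 + 0.0868)^(240/360) = 1.0570603.
Growth of 1 AUD over T: (1 + 0.0788)^(240/360) = 1.0518665.
Forward (PLN per AUD) = 1.9884 × 1.0570603 / 1.0518665 = 1.998218.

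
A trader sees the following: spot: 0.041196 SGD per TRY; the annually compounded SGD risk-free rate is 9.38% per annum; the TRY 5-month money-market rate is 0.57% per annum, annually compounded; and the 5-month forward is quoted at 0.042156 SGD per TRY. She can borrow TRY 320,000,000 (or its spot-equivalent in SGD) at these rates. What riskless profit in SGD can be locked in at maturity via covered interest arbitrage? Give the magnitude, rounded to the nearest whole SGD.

SGD 162,602

T = 5/12 years.
Route A — deposit TRY, sell forward: 320,000,000 × 1.0023710634 × 0.042156 = SGD 13,521,905.46.
Route B — convert at spot, deposit SGD: 320,000,000 × 0.041196 × 1.038064007 = SGD 13,684,507.15.
The quoted forward undervalues TRY, so borrow TRY, convert to SGD at spot, deposit the SGD at 9.38%, and buy TRY forward at 0.042156 to cover the loan.
The gap between the two covered legs is SGD 162,602.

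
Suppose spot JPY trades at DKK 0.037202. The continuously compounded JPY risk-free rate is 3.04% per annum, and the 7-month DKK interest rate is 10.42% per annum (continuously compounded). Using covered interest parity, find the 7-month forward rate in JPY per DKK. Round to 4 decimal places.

T = 7/12 years.
DKK growth factor: e^(0.1042×7/12) = 1.06266864.
Growth of 1 JPY over T: e^(0.0304×7/12) = 1.0178915.
Forward (DKK per JPY) = 0.037202 × 1.06266864 / 1.0178915 = 0.038838519.
Quoted the other way: 1/0.038838519 = 25.7476 JPY per DKK.

25.7476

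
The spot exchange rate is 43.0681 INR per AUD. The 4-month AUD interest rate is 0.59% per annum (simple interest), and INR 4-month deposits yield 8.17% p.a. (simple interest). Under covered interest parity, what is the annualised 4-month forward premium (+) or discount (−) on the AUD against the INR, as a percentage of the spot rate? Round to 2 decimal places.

T = 4/12 years.
CIP forward (INR per AUD) = 43.0681 × 1.0272333/1.0019667 = 44.1541485.
(F − S)/S ÷ T = (44.1541485 − 43.0681)/43.0681/(4/12) = 0.075651 → 7.57%.

+7.57%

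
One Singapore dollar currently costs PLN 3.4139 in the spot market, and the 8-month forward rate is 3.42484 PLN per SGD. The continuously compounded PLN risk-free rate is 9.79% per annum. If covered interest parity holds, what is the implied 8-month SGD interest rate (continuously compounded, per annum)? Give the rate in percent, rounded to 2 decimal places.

T = 8/12 years.
CIP gives F = S · g_PLN/g_SGD, so g_PLN/g_SGD = 3.42484/3.4139 = 1.0032045.
PLN growth factor: e^(0.0979×8/12) = 1.0674436.
That pins the SGD growth at 1.0640339.
r = ln(1.0640339)/(8/12) = 0.093101 → 9.31%.

9.31%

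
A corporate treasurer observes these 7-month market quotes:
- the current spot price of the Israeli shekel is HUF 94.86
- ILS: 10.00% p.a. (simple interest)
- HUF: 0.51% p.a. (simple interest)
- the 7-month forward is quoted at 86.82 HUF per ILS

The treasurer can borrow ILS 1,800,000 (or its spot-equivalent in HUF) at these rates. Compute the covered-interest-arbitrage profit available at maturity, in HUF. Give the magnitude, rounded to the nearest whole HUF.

HUF 5,863,875

T = 7/12 years.
Keep in ILS, deliver into the forward: 1,800,000·1.05833333333·86.82 = HUF 165,392,100.00.
Swap to HUF now, deposit: 1,800,000·94.86·1.002975 = HUF 171,255,975.30.
The quoted forward undervalues ILS, so borrow ILS, convert to HUF at spot, deposit the HUF at 0.51%, and buy ILS forward at 86.82 to cover the loan.
Arbitrage profit = |165,392,100.00 − 171,255,975.30| = HUF 5,863,875.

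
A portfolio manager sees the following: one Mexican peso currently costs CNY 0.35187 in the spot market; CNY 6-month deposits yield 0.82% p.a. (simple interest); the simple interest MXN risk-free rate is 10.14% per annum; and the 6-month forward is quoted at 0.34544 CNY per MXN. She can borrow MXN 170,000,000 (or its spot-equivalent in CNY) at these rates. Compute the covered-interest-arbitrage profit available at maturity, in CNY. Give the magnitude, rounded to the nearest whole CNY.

T = 6/12 years.
Invest the MXN and cover forward: 170,000,000 × 1.050700 × 0.34544 = CNY 61,702,147.36.
Convert at spot and invest in CNY: 170,000,000 × 0.35187 × 1.004100 = CNY 60,063,153.39.
The quoted forward overvalues MXN, so borrow CNY, buy MXN at spot, deposit the MXN at 10.14%, and sell the proceeds forward at 0.34544.
Profit = 61,702,147.36 − 60,063,153.39 = CNY 1,638,994.

CNY 1,638,994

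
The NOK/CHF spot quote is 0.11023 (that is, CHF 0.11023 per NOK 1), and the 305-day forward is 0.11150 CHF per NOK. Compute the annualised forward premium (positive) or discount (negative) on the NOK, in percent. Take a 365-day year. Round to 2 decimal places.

T = 305/365 years.
Period premium: (0.11150 − 0.11023)/0.11023 = 0.0115214.
Per annum: 0.0115214 / (305/365) = 0.013788 = 1.38%.

+1.38%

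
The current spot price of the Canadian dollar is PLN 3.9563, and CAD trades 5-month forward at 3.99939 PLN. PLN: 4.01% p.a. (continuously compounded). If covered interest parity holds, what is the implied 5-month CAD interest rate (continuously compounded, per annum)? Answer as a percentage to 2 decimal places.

T = 5/12 years.
By CIP, F/S equals the PLN-to-CAD growth ratio: 3.99939/3.9563 = 1.0108915.
The PLN side grows by e^(0.0401×5/12) = 1.0168487.
That pins the CAD growth at 1.005893.
Take logs: ln 1.005893 / (5/12) = 0.014102, so 1.41%.

1.41%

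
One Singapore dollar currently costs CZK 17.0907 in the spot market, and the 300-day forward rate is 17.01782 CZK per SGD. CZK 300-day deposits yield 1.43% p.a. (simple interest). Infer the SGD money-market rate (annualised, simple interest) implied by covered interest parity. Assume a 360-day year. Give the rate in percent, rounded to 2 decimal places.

T = 300/360 years.
CIP gives F = S · g_CZK/g_SGD, so g_CZK/g_SGD = 17.01782/17.0907 = 0.9957357.
The CZK side grows by 1 + 0.0143×300/360 = 1.0119167.
Hence g_SGD = 1.0162503.
(1.0162503 − 1)/T = 0.019500, i.e. 1.95%.

1.95%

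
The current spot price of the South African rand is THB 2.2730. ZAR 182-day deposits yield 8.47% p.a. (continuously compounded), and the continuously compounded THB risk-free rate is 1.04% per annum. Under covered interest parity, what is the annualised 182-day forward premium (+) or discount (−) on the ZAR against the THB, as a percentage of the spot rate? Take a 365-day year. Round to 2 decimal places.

T = 182/365 years.
F = S · g_THB/g_ZAR = 2.273 × 1.0051992/1.0431385 = 2.1903302.
(F − S)/S ÷ T = (2.1903302 − 2.273)/2.273/(182/365) = -0.072941 → -7.29%.

-7.29%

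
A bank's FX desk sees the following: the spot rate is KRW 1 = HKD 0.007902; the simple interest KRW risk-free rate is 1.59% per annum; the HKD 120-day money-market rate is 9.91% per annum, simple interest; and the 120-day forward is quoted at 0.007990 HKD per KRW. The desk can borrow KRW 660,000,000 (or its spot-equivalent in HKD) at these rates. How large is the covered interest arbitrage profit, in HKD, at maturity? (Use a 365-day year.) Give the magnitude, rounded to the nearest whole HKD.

T = 120/365 years.
Invest the KRW and cover forward: 660,000,000 × 1.005227397 × 0.007990 = HKD 5,300,966.16.
Convert at spot and invest in HKD: 660,000,000 × 0.007902 × 1.032580822 = HKD 5,385,239.41.
The quoted forward undervalues KRW, so borrow KRW, convert to HKD at spot, deposit the HKD at 9.91%, and buy KRW forward at 0.007990 to cover the loan.
The gap between the two covered legs is HKD 84,273.

HKD 84,273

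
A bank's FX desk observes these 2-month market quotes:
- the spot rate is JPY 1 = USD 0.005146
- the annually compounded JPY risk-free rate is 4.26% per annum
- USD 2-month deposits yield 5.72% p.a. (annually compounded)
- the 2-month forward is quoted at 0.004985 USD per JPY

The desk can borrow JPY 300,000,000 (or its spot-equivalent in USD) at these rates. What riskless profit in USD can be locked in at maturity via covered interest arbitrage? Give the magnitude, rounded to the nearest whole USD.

USD 52,244

T = 2/12 years.
Invest the JPY and cover forward: 300,000,000 × 1.00697716 × 0.004985 = USD 1,505,934.34.
Convert at spot and invest in USD: 300,000,000 × 0.005146 × 1.009313756 = USD 1,558,178.58.
The quoted forward undervalues JPY, so borrow JPY, convert to USD at spot, deposit the USD at 5.72%, and buy JPY forward at 0.004985 to cover the loan.
Profit = 1,558,178.58 − 1,505,934.34 = USD 52,244.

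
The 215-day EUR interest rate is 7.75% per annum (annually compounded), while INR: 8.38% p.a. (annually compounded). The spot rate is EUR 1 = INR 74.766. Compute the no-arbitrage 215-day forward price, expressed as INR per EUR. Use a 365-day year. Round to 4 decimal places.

75.0232

T = 215/365 years.
INR growth factor: (1 + 0.0838)^(215/365) = 1.04854358.
EUR accumulates by (1 + 0.0775)^(215/365) = 1.04494904.
So F = 74.766 × 1.04854358 / 1.04494904 = 75.023189 (INR/EUR).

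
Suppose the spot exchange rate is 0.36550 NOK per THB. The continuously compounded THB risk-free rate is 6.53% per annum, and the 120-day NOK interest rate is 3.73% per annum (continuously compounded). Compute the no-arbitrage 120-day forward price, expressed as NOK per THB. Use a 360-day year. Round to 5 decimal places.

T = 120/360 years.
NOK growth factor: e^(0.0373×120/360) = 1.0125109.
THB growth factor: e^(0.0653×120/360) = 1.0220053.
Forward (NOK per THB) = 0.3655 × 1.0125109 / 1.0220053 = 0.3621045.

0.36210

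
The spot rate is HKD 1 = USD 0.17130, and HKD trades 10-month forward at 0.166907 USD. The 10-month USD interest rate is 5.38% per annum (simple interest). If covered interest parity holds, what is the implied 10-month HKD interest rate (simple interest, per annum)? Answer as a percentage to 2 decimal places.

8.68%

T = 10/12 years.
F/S = 0.166907/0.1713 = 0.9743549 = (growth of USD) / (growth of HKD).
The USD side grows by 1 + 0.0538×10/12 = 1.0448333.
That pins the HKD growth at 1.0723334.
r = (1.0723334 − 1)/(10/12) = 0.086800 → 8.68%.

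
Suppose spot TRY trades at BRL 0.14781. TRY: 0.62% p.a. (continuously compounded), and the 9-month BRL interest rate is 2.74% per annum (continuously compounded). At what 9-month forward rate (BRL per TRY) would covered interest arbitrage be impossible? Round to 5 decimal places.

T = 9/12 years.
BRL growth factor: e^(0.0274×9/12) = 1.0207626.
TRY accumulates by e^(0.0062×9/12) = 1.0046608.
So F = 0.14781 × 1.0207626 / 1.0046608 = 0.1501790 (BRL/TRY).

0.15018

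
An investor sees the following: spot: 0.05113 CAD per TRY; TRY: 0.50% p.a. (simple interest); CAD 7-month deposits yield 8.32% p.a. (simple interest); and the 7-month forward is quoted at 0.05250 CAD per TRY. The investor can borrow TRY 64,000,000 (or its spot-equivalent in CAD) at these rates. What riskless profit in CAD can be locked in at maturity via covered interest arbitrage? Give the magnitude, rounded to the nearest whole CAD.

CAD 61,337

T = 7/12 years.
Route A — deposit TRY, sell forward: 64,000,000 × 1.002916667 × 0.05250 = CAD 3,369,800.00.
Route B — convert at spot, deposit CAD: 64,000,000 × 0.05113 × 1.048533333 = CAD 3,431,136.60.
The quoted forward undervalues TRY, so borrow TRY, convert to CAD at spot, deposit the CAD at 8.32%, and buy TRY forward at 0.05250 to cover the loan.
The gap between the two covered legs is CAD 61,337.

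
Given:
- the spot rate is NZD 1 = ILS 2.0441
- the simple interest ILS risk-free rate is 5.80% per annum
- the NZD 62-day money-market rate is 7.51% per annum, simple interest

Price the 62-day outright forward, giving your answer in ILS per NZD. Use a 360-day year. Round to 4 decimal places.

2.0382

T = 62/360 years.
ILS growth factor: 1 + 0.0580×62/360 = 1.0099889.
NZD growth factor: 1 + 0.0751×62/360 = 1.0129339.
CIP: F = S · (grow ILS)/(grow NZD) = 2.0441 × 1.0099889/1.0129339 = 2.038157 ILS per NZD.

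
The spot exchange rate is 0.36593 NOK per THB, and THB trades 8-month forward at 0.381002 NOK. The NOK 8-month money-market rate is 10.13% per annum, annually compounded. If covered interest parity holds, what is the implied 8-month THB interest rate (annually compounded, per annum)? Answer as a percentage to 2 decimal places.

T = 8/12 years.
F/S = 0.381002/0.36593 = 1.0411882 = (growth of NOK) / (growth of THB).
NOK growth factor: (1 + 0.1013)^(8/12) = 1.0664416.
Hence g_THB = 1.0242544.
r = 1.0242544^(12/8) − 1 = 0.036601 → 3.66%.

3.66%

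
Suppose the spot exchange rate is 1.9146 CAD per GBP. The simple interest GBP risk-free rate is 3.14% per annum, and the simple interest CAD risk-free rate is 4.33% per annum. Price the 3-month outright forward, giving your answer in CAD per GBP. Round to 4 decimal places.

1.9203

T = 3/12 years.
Growth of 1 CAD over T: 1 + 0.0433×3/12 = 1.010825.
GBP growth factor: 1 + 0.0314×3/12 = 1.007850.
CIP: F = S · (grow CAD)/(grow GBP) = 1.9146 × 1.010825/1.007850 = 1.920252 CAD per GBP.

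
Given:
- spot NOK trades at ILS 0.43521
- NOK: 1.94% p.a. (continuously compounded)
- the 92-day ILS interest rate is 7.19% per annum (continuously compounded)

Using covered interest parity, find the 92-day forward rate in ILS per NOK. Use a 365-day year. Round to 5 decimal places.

T = 92/365 years.
ILS growth factor: e^(0.0719×92/365) = 1.018288.
NOK accumulates by e^(0.0194×92/365) = 1.0049018.
CIP: F = S · (grow ILS)/(grow NOK) = 0.43521 × 1.018288/1.0049018 = 0.4410074 ILS per NOK.

0.44101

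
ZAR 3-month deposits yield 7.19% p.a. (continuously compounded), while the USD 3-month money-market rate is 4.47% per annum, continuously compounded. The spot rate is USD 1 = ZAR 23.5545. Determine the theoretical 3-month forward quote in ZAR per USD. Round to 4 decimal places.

23.7152

T = 3/12 years.
Growth of 1 ZAR over T: e^(0.0719×3/12) = 1.01813752.
USD growth factor: e^(0.0447×3/12) = 1.01123767.
CIP: F = S · (grow ZAR)/(grow USD) = 23.5545 × 1.01813752/1.01123767 = 23.715216 ZAR per USD.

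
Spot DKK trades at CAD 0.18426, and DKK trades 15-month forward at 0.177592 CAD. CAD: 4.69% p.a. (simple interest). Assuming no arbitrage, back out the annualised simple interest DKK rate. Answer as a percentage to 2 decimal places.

7.87%

T = 15/12 years.
By CIP, F/S equals the CAD-to-DKK growth ratio: 0.177592/0.18426 = 0.9638120.
The CAD side grows by 1 + 0.0469×15/12 = 1.058625.
Hence g_DKK = 1.0983729.
r = (1.0983729 − 1)/(15/12) = 0.078698 → 7.87%.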